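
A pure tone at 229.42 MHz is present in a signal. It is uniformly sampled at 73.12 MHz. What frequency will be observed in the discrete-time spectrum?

10.06 MHz

229.42 MHz mod fs = 10.06 MHz.
10.06 MHz ≤ fs/2 = 36.56 MHz, appears at 10.06 MHz.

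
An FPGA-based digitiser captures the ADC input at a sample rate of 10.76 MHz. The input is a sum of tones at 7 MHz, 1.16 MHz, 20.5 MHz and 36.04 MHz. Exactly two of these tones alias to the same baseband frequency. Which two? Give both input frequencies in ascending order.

fs/2 = 5.38 MHz.
7 MHz > fs/2 = 5.38 MHz, folds to fs − 7 MHz = 3.76 MHz.
1.16 MHz ≤ fs/2 = 5.38 MHz, passes unchanged.
20.5 MHz mod fs = 9.74 MHz.
9.74 MHz > fs/2 = 5.38 MHz, folds to fs − 9.74 MHz = 1.02 MHz.
36.04 MHz mod fs = 3.76 MHz.
3.76 MHz ≤ fs/2 = 5.38 MHz, appears at 3.76 MHz.
7 MHz and 36.04 MHz both map to 3.76 MHz.

7 MHz, 36.04 MHz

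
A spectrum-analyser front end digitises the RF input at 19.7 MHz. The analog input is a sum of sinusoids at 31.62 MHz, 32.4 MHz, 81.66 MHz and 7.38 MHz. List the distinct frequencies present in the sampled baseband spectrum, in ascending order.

2.86 MHz, 7 MHz, 7.38 MHz, 7.78 MHz

fs/2 = 9.85 MHz.
31.62 MHz mod fs = 11.92 MHz.
11.92 MHz > fs/2 = 9.85 MHz, folds to fs − 11.92 MHz = 7.78 MHz.
32.4 MHz mod fs = 12.7 MHz.
12.7 MHz > fs/2 = 9.85 MHz, folds to fs − 12.7 MHz = 7 MHz.
81.66 MHz mod fs = 2.86 MHz.
2.86 MHz ≤ fs/2 = 9.85 MHz, appears at 2.86 MHz.
7.38 MHz ≤ fs/2 = 9.85 MHz, passes unchanged.
Distinct values: {2.86 MHz, 7 MHz, 7.38 MHz, 7.78 MHz}.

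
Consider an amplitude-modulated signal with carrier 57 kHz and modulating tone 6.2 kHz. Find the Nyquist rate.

AM sidebands sit at fc ± fm = 50.8 kHz and 63.2 kHz.
Highest-frequency component: 63.2 kHz.
Nyquist rate = 2 × 63.2 kHz = 126.4 kHz.

126.4 kHz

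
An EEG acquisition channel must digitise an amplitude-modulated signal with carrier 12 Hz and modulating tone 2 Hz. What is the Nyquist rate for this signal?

AM sidebands sit at fc ± fm = 10 Hz and 14 Hz.
Highest-frequency component: 14 Hz.
Nyquist rate = 2 × 14 Hz = 28 Hz.

28 Hz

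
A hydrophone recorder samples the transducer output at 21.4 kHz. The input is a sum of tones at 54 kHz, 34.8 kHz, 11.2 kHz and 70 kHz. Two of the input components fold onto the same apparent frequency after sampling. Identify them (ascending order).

fs/2 = 10.7 kHz.
54 kHz mod fs = 11.2 kHz.
11.2 kHz > fs/2 = 10.7 kHz, folds to fs − 11.2 kHz = 10.2 kHz.
34.8 kHz mod fs = 13.4 kHz.
13.4 kHz > fs/2 = 10.7 kHz, folds to fs − 13.4 kHz = 8 kHz.
11.2 kHz > fs/2 = 10.7 kHz, folds to fs − 11.2 kHz = 10.2 kHz.
70 kHz mod fs = 5.8 kHz.
5.8 kHz ≤ fs/2 = 10.7 kHz, appears at 5.8 kHz.
11.2 kHz and 54 kHz both map to 10.2 kHz.

11.2 kHz, 54 kHz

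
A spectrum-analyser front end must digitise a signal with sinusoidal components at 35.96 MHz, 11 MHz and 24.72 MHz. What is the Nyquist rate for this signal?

71.92 MHz

Highest-frequency component: 35.96 MHz.
Nyquist rate = 2 × 35.96 MHz = 71.92 MHz.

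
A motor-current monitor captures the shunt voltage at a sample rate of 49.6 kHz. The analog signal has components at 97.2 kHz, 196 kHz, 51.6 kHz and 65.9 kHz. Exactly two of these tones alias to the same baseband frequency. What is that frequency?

2 kHz

fs/2 = 24.8 kHz.
97.2 kHz mod fs = 47.6 kHz.
47.6 kHz > fs/2 = 24.8 kHz, folds to fs − 47.6 kHz = 2 kHz.
196 kHz mod fs = 47.2 kHz.
47.2 kHz > fs/2 = 24.8 kHz, folds to fs − 47.2 kHz = 2.4 kHz.
51.6 kHz mod fs = 2 kHz.
2 kHz ≤ fs/2 = 24.8 kHz, appears at 2 kHz.
65.9 kHz mod fs = 16.3 kHz.
16.3 kHz ≤ fs/2 = 24.8 kHz, appears at 16.3 kHz.
51.6 kHz and 97.2 kHz both map to 2 kHz.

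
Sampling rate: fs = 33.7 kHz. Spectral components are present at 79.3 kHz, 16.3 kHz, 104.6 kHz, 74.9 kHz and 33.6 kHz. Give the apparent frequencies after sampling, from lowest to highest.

fs/2 = 16.85 kHz.
79.3 kHz mod fs = 11.9 kHz.
11.9 kHz ≤ fs/2 = 16.85 kHz, appears at 11.9 kHz.
16.3 kHz ≤ fs/2 = 16.85 kHz, passes unchanged.
104.6 kHz mod fs = 3.5 kHz.
3.5 kHz ≤ fs/2 = 16.85 kHz, appears at 3.5 kHz.
74.9 kHz mod fs = 7.5 kHz.
7.5 kHz ≤ fs/2 = 16.85 kHz, appears at 7.5 kHz.
33.6 kHz > fs/2 = 16.85 kHz, folds to fs − 33.6 kHz = 0.1 kHz.
Distinct values: {0.1 kHz, 3.5 kHz, 7.5 kHz, 11.9 kHz, 16.3 kHz}.

0.1 kHz, 3.5 kHz, 7.5 kHz, 11.9 kHz, 16.3 kHz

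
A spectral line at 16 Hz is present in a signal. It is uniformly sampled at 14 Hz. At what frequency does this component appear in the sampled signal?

16 Hz mod fs = 2 Hz.
2 Hz ≤ fs/2 = 7 Hz, appears at 2 Hz.

2 Hz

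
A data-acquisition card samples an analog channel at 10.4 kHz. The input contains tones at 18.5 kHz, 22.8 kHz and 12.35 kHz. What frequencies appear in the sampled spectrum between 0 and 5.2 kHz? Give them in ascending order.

1.95 kHz, 2 kHz, 2.3 kHz

fs/2 = 5.2 kHz.
18.5 kHz mod fs = 8.1 kHz.
8.1 kHz > fs/2 = 5.2 kHz, folds to fs − 8.1 kHz = 2.3 kHz.
22.8 kHz mod fs = 2 kHz.
2 kHz ≤ fs/2 = 5.2 kHz, appears at 2 kHz.
12.35 kHz mod fs = 1.95 kHz.
1.95 kHz ≤ fs/2 = 5.2 kHz, appears at 1.95 kHz.
Distinct values: {1.95 kHz, 2 kHz, 2.3 kHz}.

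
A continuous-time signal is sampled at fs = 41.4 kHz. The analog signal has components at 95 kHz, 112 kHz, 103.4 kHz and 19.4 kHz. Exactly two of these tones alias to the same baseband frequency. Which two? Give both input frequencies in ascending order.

95 kHz, 112 kHz

fs/2 = 20.7 kHz.
95 kHz mod fs = 12.2 kHz.
12.2 kHz ≤ fs/2 = 20.7 kHz, appears at 12.2 kHz.
112 kHz mod fs = 29.2 kHz.
29.2 kHz > fs/2 = 20.7 kHz, folds to fs − 29.2 kHz = 12.2 kHz.
103.4 kHz mod fs = 20.6 kHz.
20.6 kHz ≤ fs/2 = 20.7 kHz, appears at 20.6 kHz.
19.4 kHz ≤ fs/2 = 20.7 kHz, passes unchanged.
95 kHz and 112 kHz both map to 12.2 kHz.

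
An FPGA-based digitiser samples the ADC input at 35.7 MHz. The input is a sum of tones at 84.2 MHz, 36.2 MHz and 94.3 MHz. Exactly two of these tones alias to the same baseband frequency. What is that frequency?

fs/2 = 17.85 MHz.
84.2 MHz mod fs = 12.8 MHz.
12.8 MHz ≤ fs/2 = 17.85 MHz, appears at 12.8 MHz.
36.2 MHz mod fs = 0.5 MHz.
0.5 MHz ≤ fs/2 = 17.85 MHz, appears at 0.5 MHz.
94.3 MHz mod fs = 22.9 MHz.
22.9 MHz > fs/2 = 17.85 MHz, folds to fs − 22.9 MHz = 12.8 MHz.
84.2 MHz and 94.3 MHz both map to 12.8 MHz.

12.8 MHz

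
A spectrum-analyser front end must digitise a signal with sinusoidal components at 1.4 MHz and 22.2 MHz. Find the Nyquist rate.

Highest-frequency component: 22.2 MHz.
Nyquist rate = 2 × 22.2 MHz = 44.4 MHz.

44.4 MHz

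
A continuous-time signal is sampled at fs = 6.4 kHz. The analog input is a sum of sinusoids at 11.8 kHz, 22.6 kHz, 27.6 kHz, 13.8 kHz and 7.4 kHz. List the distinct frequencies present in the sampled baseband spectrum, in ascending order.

1 kHz, 2 kHz, 3 kHz

fs/2 = 3.2 kHz.
11.8 kHz mod fs = 5.4 kHz.
5.4 kHz > fs/2 = 3.2 kHz, folds to fs − 5.4 kHz = 1 kHz.
22.6 kHz mod fs = 3.4 kHz.
3.4 kHz > fs/2 = 3.2 kHz, folds to fs − 3.4 kHz = 3 kHz.
27.6 kHz mod fs = 2 kHz.
2 kHz ≤ fs/2 = 3.2 kHz, appears at 2 kHz.
13.8 kHz mod fs = 1 kHz.
1 kHz ≤ fs/2 = 3.2 kHz, appears at 1 kHz.
7.4 kHz mod fs = 1 kHz.
1 kHz ≤ fs/2 = 3.2 kHz, appears at 1 kHz.
Distinct values: {1 kHz, 2 kHz, 3 kHz}.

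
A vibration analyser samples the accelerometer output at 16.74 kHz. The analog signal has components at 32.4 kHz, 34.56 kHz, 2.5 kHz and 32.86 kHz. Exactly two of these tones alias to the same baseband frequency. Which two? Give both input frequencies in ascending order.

32.4 kHz, 34.56 kHz

fs/2 = 8.37 kHz.
32.4 kHz mod fs = 15.66 kHz.
15.66 kHz > fs/2 = 8.37 kHz, folds to fs − 15.66 kHz = 1.08 kHz.
34.56 kHz mod fs = 1.08 kHz.
1.08 kHz ≤ fs/2 = 8.37 kHz, appears at 1.08 kHz.
2.5 kHz ≤ fs/2 = 8.37 kHz, passes unchanged.
32.86 kHz mod fs = 16.12 kHz.
16.12 kHz > fs/2 = 8.37 kHz, folds to fs − 16.12 kHz = 0.62 kHz.
32.4 kHz and 34.56 kHz both map to 1.08 kHz.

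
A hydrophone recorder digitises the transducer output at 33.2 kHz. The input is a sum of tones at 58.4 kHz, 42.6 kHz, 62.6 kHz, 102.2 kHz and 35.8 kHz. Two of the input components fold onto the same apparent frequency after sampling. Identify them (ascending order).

fs/2 = 16.6 kHz.
58.4 kHz mod fs = 25.2 kHz.
25.2 kHz > fs/2 = 16.6 kHz, folds to fs − 25.2 kHz = 8 kHz.
42.6 kHz mod fs = 9.4 kHz.
9.4 kHz ≤ fs/2 = 16.6 kHz, appears at 9.4 kHz.
62.6 kHz mod fs = 29.4 kHz.
29.4 kHz > fs/2 = 16.6 kHz, folds to fs − 29.4 kHz = 3.8 kHz.
102.2 kHz mod fs = 2.6 kHz.
2.6 kHz ≤ fs/2 = 16.6 kHz, appears at 2.6 kHz.
35.8 kHz mod fs = 2.6 kHz.
2.6 kHz ≤ fs/2 = 16.6 kHz, appears at 2.6 kHz.
35.8 kHz and 102.2 kHz both map to 2.6 kHz.

35.8 kHz, 102.2 kHz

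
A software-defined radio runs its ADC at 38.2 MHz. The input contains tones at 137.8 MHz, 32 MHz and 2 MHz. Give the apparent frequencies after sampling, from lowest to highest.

2 MHz, 6.2 MHz, 15 MHz

fs/2 = 19.1 MHz.
137.8 MHz mod fs = 23.2 MHz.
23.2 MHz > fs/2 = 19.1 MHz, folds to fs − 23.2 MHz = 15 MHz.
32 MHz > fs/2 = 19.1 MHz, folds to fs − 32 MHz = 6.2 MHz.
2 MHz ≤ fs/2 = 19.1 MHz, passes unchanged.
Distinct values: {2 MHz, 6.2 MHz, 15 MHz}.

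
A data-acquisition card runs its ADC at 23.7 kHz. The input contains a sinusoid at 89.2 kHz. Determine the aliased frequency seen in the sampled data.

5.6 kHz

89.2 kHz mod fs = 18.1 kHz.
18.1 kHz > fs/2 = 11.85 kHz, folds to fs − 18.1 kHz = 5.6 kHz.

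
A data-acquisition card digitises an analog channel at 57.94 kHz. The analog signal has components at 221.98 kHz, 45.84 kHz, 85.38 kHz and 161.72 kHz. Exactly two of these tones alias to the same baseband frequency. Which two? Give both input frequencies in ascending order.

fs/2 = 28.97 kHz.
221.98 kHz mod fs = 48.16 kHz.
48.16 kHz > fs/2 = 28.97 kHz, folds to fs − 48.16 kHz = 9.78 kHz.
45.84 kHz > fs/2 = 28.97 kHz, folds to fs − 45.84 kHz = 12.1 kHz.
85.38 kHz mod fs = 27.44 kHz.
27.44 kHz ≤ fs/2 = 28.97 kHz, appears at 27.44 kHz.
161.72 kHz mod fs = 45.84 kHz.
45.84 kHz > fs/2 = 28.97 kHz, folds to fs − 45.84 kHz = 12.1 kHz.
45.84 kHz and 161.72 kHz both map to 12.1 kHz.

45.84 kHz, 161.72 kHz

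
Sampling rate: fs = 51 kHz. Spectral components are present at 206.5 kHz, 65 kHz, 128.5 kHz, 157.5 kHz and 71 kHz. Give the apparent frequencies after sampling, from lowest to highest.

fs/2 = 25.5 kHz.
206.5 kHz mod fs = 2.5 kHz.
2.5 kHz ≤ fs/2 = 25.5 kHz, appears at 2.5 kHz.
65 kHz mod fs = 14 kHz.
14 kHz ≤ fs/2 = 25.5 kHz, appears at 14 kHz.
128.5 kHz mod fs = 26.5 kHz.
26.5 kHz > fs/2 = 25.5 kHz, folds to fs − 26.5 kHz = 24.5 kHz.
157.5 kHz mod fs = 4.5 kHz.
4.5 kHz ≤ fs/2 = 25.5 kHz, appears at 4.5 kHz.
71 kHz mod fs = 20 kHz.
20 kHz ≤ fs/2 = 25.5 kHz, appears at 20 kHz.
Distinct values: {2.5 kHz, 4.5 kHz, 14 kHz, 20 kHz, 24.5 kHz}.

2.5 kHz, 4.5 kHz, 14 kHz, 20 kHz, 24.5 kHz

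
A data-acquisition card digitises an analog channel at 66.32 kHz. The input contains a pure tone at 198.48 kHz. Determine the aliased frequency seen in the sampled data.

198.48 kHz mod fs = 65.84 kHz.
65.84 kHz > fs/2 = 33.16 kHz, folds to fs − 65.84 kHz = 0.48 kHz.

0.48 kHz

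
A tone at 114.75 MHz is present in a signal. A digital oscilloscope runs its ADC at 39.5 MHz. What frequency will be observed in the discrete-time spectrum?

114.75 MHz mod fs = 35.75 MHz.
35.75 MHz > fs/2 = 19.75 MHz, folds to fs − 35.75 MHz = 3.75 MHz.

3.75 MHz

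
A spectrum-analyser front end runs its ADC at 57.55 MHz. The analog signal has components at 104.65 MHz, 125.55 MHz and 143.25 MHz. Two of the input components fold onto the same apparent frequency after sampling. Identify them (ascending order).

104.65 MHz, 125.55 MHz

fs/2 = 28.775 MHz.
104.65 MHz mod fs = 47.1 MHz.
47.1 MHz > fs/2 = 28.775 MHz, folds to fs − 47.1 MHz = 10.45 MHz.
125.55 MHz mod fs = 10.45 MHz.
10.45 MHz ≤ fs/2 = 28.775 MHz, appears at 10.45 MHz.
143.25 MHz mod fs = 28.15 MHz.
28.15 MHz ≤ fs/2 = 28.775 MHz, appears at 28.15 MHz.
104.65 MHz and 125.55 MHz both map to 10.45 MHz.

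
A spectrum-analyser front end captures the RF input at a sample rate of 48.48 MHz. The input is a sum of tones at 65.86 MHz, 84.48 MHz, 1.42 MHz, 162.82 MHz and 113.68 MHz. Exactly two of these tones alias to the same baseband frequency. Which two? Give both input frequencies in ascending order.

65.86 MHz, 162.82 MHz

fs/2 = 24.24 MHz.
65.86 MHz mod fs = 17.38 MHz.
17.38 MHz ≤ fs/2 = 24.24 MHz, appears at 17.38 MHz.
84.48 MHz mod fs = 36 MHz.
36 MHz > fs/2 = 24.24 MHz, folds to fs − 36 MHz = 12.48 MHz.
1.42 MHz ≤ fs/2 = 24.24 MHz, passes unchanged.
162.82 MHz mod fs = 17.38 MHz.
17.38 MHz ≤ fs/2 = 24.24 MHz, appears at 17.38 MHz.
113.68 MHz mod fs = 16.72 MHz.
16.72 MHz ≤ fs/2 = 24.24 MHz, appears at 16.72 MHz.
65.86 MHz and 162.82 MHz both map to 17.38 MHz.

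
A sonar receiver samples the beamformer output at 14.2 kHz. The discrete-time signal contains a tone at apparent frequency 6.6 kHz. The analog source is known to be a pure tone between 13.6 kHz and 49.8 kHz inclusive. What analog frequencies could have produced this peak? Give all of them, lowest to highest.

20.8 kHz, 21.8 kHz, 35 kHz, 36 kHz, 49.2 kHz

Frequencies that alias to 6.6 kHz are k·fs ± 6.6 kHz for integer k ≥ 0.
k=0: 6.6 kHz.
k=1: 7.6 kHz, 20.8 kHz.
k=2: 21.8 kHz, 35 kHz.
k=3: 36 kHz, 49.2 kHz.
k=4: 50.2 kHz, 63.4 kHz.
Within [13.6 kHz, 49.8 kHz]: 20.8 kHz, 21.8 kHz, 35 kHz, 36 kHz, 49.2 kHz.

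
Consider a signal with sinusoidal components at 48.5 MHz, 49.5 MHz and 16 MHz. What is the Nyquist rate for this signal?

Highest-frequency component: 49.5 MHz.
Nyquist rate = 2 × 49.5 MHz = 99 MHz.

99 MHz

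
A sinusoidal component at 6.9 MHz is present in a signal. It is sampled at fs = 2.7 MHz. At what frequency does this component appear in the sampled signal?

1.2 MHz

6.9 MHz mod fs = 1.5 MHz.
1.5 MHz > fs/2 = 1.35 MHz, folds to fs − 1.5 MHz = 1.2 MHz.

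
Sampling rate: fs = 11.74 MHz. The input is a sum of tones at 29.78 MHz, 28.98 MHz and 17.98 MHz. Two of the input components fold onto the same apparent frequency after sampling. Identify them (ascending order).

fs/2 = 5.87 MHz.
29.78 MHz mod fs = 6.3 MHz.
6.3 MHz > fs/2 = 5.87 MHz, folds to fs − 6.3 MHz = 5.44 MHz.
28.98 MHz mod fs = 5.5 MHz.
5.5 MHz ≤ fs/2 = 5.87 MHz, appears at 5.5 MHz.
17.98 MHz mod fs = 6.24 MHz.
6.24 MHz > fs/2 = 5.87 MHz, folds to fs − 6.24 MHz = 5.5 MHz.
17.98 MHz and 28.98 MHz both map to 5.5 MHz.

17.98 MHz, 28.98 MHz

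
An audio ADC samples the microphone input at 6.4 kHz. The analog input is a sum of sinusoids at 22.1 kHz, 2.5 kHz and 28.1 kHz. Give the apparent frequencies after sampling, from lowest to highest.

fs/2 = 3.2 kHz.
22.1 kHz mod fs = 2.9 kHz.
2.9 kHz ≤ fs/2 = 3.2 kHz, appears at 2.9 kHz.
2.5 kHz ≤ fs/2 = 3.2 kHz, passes unchanged.
28.1 kHz mod fs = 2.5 kHz.
2.5 kHz ≤ fs/2 = 3.2 kHz, appears at 2.5 kHz.
Distinct values: {2.5 kHz, 2.9 kHz}.

2.5 kHz, 2.9 kHz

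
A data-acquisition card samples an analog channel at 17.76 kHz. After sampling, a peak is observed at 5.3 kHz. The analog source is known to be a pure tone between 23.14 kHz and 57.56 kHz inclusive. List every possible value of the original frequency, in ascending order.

Frequencies that alias to 5.3 kHz are k·fs ± 5.3 kHz for integer k ≥ 0.
k=0: 5.3 kHz.
k=1: 12.46 kHz, 23.06 kHz.
k=2: 30.22 kHz, 40.82 kHz.
k=3: 47.98 kHz, 58.58 kHz.
k=4: 65.74 kHz, 76.34 kHz.
Within [23.14 kHz, 57.56 kHz]: 30.22 kHz, 40.82 kHz, 47.98 kHz.

30.22 kHz, 40.82 kHz, 47.98 kHz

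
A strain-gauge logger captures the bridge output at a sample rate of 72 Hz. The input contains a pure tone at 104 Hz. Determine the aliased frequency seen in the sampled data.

32 Hz

104 Hz mod fs = 32 Hz.
32 Hz ≤ fs/2 = 36 Hz, appears at 32 Hz.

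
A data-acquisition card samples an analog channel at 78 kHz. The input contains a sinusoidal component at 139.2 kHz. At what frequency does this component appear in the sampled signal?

139.2 kHz mod fs = 61.2 kHz.
61.2 kHz > fs/2 = 39 kHz, folds to fs − 61.2 kHz = 16.8 kHz.

16.8 kHz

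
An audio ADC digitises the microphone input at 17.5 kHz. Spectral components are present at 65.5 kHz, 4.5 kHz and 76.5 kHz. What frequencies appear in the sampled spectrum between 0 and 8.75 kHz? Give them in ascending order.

4.5 kHz, 6.5 kHz

fs/2 = 8.75 kHz.
65.5 kHz mod fs = 13 kHz.
13 kHz > fs/2 = 8.75 kHz, folds to fs − 13 kHz = 4.5 kHz.
4.5 kHz ≤ fs/2 = 8.75 kHz, passes unchanged.
76.5 kHz mod fs = 6.5 kHz.
6.5 kHz ≤ fs/2 = 8.75 kHz, appears at 6.5 kHz.
Distinct values: {4.5 kHz, 6.5 kHz}.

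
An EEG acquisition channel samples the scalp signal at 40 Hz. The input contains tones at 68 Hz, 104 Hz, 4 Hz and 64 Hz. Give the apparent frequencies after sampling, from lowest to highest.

fs/2 = 20 Hz.
68 Hz mod fs = 28 Hz.
28 Hz > fs/2 = 20 Hz, folds to fs − 28 Hz = 12 Hz.
104 Hz mod fs = 24 Hz.
24 Hz > fs/2 = 20 Hz, folds to fs − 24 Hz = 16 Hz.
4 Hz ≤ fs/2 = 20 Hz, passes unchanged.
64 Hz mod fs = 24 Hz.
24 Hz > fs/2 = 20 Hz, folds to fs − 24 Hz = 16 Hz.
Distinct values: {4 Hz, 12 Hz, 16 Hz}.

4 Hz, 12 Hz, 16 Hz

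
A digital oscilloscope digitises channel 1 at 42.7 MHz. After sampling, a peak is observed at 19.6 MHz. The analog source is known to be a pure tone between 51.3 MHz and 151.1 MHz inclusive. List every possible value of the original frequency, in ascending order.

Frequencies that alias to 19.6 MHz are k·fs ± 19.6 MHz for integer k ≥ 0.
k=0: 19.6 MHz.
k=1: 23.1 MHz, 62.3 MHz.
k=2: 65.8 MHz, 105 MHz.
k=3: 108.5 MHz, 147.7 MHz.
k=4: 151.2 MHz, 190.4 MHz.
Within [51.3 MHz, 151.1 MHz]: 62.3 MHz, 65.8 MHz, 105 MHz, 108.5 MHz, 147.7 MHz.

62.3 MHz, 65.8 MHz, 105 MHz, 108.5 MHz, 147.7 MHz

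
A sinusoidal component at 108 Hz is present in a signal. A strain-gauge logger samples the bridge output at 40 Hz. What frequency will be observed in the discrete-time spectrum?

12 Hz

108 Hz mod fs = 28 Hz.
28 Hz > fs/2 = 20 Hz, folds to fs − 28 Hz = 12 Hz.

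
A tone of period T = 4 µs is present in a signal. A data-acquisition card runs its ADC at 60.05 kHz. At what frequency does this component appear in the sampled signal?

9.8 kHz

T = 4 µs → f = 1/T = 250 kHz.
250 kHz mod fs = 9.8 kHz.
9.8 kHz ≤ fs/2 = 30.025 kHz, appears at 9.8 kHz.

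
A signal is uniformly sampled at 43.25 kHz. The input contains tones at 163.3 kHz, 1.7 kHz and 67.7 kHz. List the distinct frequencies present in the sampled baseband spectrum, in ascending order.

fs/2 = 21.625 kHz.
163.3 kHz mod fs = 33.55 kHz.
33.55 kHz > fs/2 = 21.625 kHz, folds to fs − 33.55 kHz = 9.7 kHz.
1.7 kHz ≤ fs/2 = 21.625 kHz, passes unchanged.
67.7 kHz mod fs = 24.45 kHz.
24.45 kHz > fs/2 = 21.625 kHz, folds to fs − 24.45 kHz = 18.8 kHz.
Distinct values: {1.7 kHz, 9.7 kHz, 18.8 kHz}.

1.7 kHz, 9.7 kHz, 18.8 kHz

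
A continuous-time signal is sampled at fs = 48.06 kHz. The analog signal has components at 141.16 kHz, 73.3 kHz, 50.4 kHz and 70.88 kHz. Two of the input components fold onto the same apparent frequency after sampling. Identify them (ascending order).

70.88 kHz, 73.3 kHz

fs/2 = 24.03 kHz.
141.16 kHz mod fs = 45.04 kHz.
45.04 kHz > fs/2 = 24.03 kHz, folds to fs − 45.04 kHz = 3.02 kHz.
73.3 kHz mod fs = 25.24 kHz.
25.24 kHz > fs/2 = 24.03 kHz, folds to fs − 25.24 kHz = 22.82 kHz.
50.4 kHz mod fs = 2.34 kHz.
2.34 kHz ≤ fs/2 = 24.03 kHz, appears at 2.34 kHz.
70.88 kHz mod fs = 22.82 kHz.
22.82 kHz ≤ fs/2 = 24.03 kHz, appears at 22.82 kHz.
70.88 kHz and 73.3 kHz both map to 22.82 kHz.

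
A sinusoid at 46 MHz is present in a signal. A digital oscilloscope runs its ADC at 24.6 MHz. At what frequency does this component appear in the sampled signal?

46 MHz mod fs = 21.4 MHz.
21.4 MHz > fs/2 = 12.3 MHz, folds to fs − 21.4 MHz = 3.2 MHz.

3.2 MHz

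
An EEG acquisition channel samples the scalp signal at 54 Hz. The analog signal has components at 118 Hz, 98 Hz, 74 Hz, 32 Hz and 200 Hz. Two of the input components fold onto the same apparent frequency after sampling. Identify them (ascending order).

98 Hz, 118 Hz

fs/2 = 27 Hz.
118 Hz mod fs = 10 Hz.
10 Hz ≤ fs/2 = 27 Hz, appears at 10 Hz.
98 Hz mod fs = 44 Hz.
44 Hz > fs/2 = 27 Hz, folds to fs − 44 Hz = 10 Hz.
74 Hz mod fs = 20 Hz.
20 Hz ≤ fs/2 = 27 Hz, appears at 20 Hz.
32 Hz > fs/2 = 27 Hz, folds to fs − 32 Hz = 22 Hz.
200 Hz mod fs = 38 Hz.
38 Hz > fs/2 = 27 Hz, folds to fs − 38 Hz = 16 Hz.
98 Hz and 118 Hz both map to 10 Hz.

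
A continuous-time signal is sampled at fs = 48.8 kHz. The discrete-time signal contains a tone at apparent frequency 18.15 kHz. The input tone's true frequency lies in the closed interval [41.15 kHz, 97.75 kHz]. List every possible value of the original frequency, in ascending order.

Frequencies that alias to 18.15 kHz are k·fs ± 18.15 kHz for integer k ≥ 0.
k=0: 18.15 kHz.
k=1: 30.65 kHz, 66.95 kHz.
k=2: 79.45 kHz, 115.75 kHz.
k=3: 128.25 kHz, 164.55 kHz.
Within [41.15 kHz, 97.75 kHz]: 66.95 kHz, 79.45 kHz.

66.95 kHz, 79.45 kHz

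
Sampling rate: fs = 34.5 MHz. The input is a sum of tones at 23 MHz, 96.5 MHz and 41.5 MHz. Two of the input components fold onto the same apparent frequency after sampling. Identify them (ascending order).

41.5 MHz, 96.5 MHz

fs/2 = 17.25 MHz.
23 MHz > fs/2 = 17.25 MHz, folds to fs − 23 MHz = 11.5 MHz.
96.5 MHz mod fs = 27.5 MHz.
27.5 MHz > fs/2 = 17.25 MHz, folds to fs − 27.5 MHz = 7 MHz.
41.5 MHz mod fs = 7 MHz.
7 MHz ≤ fs/2 = 17.25 MHz, appears at 7 MHz.
41.5 MHz and 96.5 MHz both map to 7 MHz.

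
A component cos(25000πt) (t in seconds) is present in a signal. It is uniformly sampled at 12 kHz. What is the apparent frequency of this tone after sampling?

0.5 kHz

ω = 25000π rad/s → f = ω/(2π) = 12500 Hz = 12.5 kHz.
12.5 kHz mod fs = 0.5 kHz.
0.5 kHz ≤ fs/2 = 6 kHz, appears at 0.5 kHz.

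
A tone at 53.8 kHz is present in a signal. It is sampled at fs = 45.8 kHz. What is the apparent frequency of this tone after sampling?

53.8 kHz mod fs = 8 kHz.
8 kHz ≤ fs/2 = 22.9 kHz, appears at 8 kHz.

8 kHz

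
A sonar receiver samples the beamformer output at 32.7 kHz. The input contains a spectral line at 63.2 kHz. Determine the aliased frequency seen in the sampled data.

2.2 kHz

63.2 kHz mod fs = 30.5 kHz.
30.5 kHz > fs/2 = 16.35 kHz, folds to fs − 30.5 kHz = 2.2 kHz.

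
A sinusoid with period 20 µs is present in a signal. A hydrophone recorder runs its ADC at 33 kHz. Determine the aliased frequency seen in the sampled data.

16 kHz

T = 20 µs → f = 1/T = 50 kHz.
50 kHz mod fs = 17 kHz.
17 kHz > fs/2 = 16.5 kHz, folds to fs − 17 kHz = 16 kHz.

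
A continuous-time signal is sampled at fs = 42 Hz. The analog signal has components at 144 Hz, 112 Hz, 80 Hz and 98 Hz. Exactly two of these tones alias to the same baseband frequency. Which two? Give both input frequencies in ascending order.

fs/2 = 21 Hz.
144 Hz mod fs = 18 Hz.
18 Hz ≤ fs/2 = 21 Hz, appears at 18 Hz.
112 Hz mod fs = 28 Hz.
28 Hz > fs/2 = 21 Hz, folds to fs − 28 Hz = 14 Hz.
80 Hz mod fs = 38 Hz.
38 Hz > fs/2 = 21 Hz, folds to fs − 38 Hz = 4 Hz.
98 Hz mod fs = 14 Hz.
14 Hz ≤ fs/2 = 21 Hz, appears at 14 Hz.
98 Hz and 112 Hz both map to 14 Hz.

98 Hz, 112 Hz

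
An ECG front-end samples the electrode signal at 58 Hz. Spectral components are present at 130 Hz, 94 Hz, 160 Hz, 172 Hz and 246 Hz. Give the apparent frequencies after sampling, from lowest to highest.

fs/2 = 29 Hz.
130 Hz mod fs = 14 Hz.
14 Hz ≤ fs/2 = 29 Hz, appears at 14 Hz.
94 Hz mod fs = 36 Hz.
36 Hz > fs/2 = 29 Hz, folds to fs − 36 Hz = 22 Hz.
160 Hz mod fs = 44 Hz.
44 Hz > fs/2 = 29 Hz, folds to fs − 44 Hz = 14 Hz.
172 Hz mod fs = 56 Hz.
56 Hz > fs/2 = 29 Hz, folds to fs − 56 Hz = 2 Hz.
246 Hz mod fs = 14 Hz.
14 Hz ≤ fs/2 = 29 Hz, appears at 14 Hz.
Distinct values: {2 Hz, 14 Hz, 22 Hz}.

2 Hz, 14 Hz, 22 Hz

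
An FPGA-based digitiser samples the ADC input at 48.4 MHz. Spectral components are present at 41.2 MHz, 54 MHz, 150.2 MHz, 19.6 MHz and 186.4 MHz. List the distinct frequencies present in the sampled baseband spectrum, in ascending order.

5 MHz, 5.6 MHz, 7.2 MHz, 19.6 MHz

fs/2 = 24.2 MHz.
41.2 MHz > fs/2 = 24.2 MHz, folds to fs − 41.2 MHz = 7.2 MHz.
54 MHz mod fs = 5.6 MHz.
5.6 MHz ≤ fs/2 = 24.2 MHz, appears at 5.6 MHz.
150.2 MHz mod fs = 5 MHz.
5 MHz ≤ fs/2 = 24.2 MHz, appears at 5 MHz.
19.6 MHz ≤ fs/2 = 24.2 MHz, passes unchanged.
186.4 MHz mod fs = 41.2 MHz.
41.2 MHz > fs/2 = 24.2 MHz, folds to fs − 41.2 MHz = 7.2 MHz.
Distinct values: {5 MHz, 5.6 MHz, 7.2 MHz, 19.6 MHz}.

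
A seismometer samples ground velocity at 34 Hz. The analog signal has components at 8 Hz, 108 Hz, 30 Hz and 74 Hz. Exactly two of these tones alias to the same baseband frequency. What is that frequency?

fs/2 = 17 Hz.
8 Hz ≤ fs/2 = 17 Hz, passes unchanged.
108 Hz mod fs = 6 Hz.
6 Hz ≤ fs/2 = 17 Hz, appears at 6 Hz.
30 Hz > fs/2 = 17 Hz, folds to fs − 30 Hz = 4 Hz.
74 Hz mod fs = 6 Hz.
6 Hz ≤ fs/2 = 17 Hz, appears at 6 Hz.
74 Hz and 108 Hz both map to 6 Hz.

6 Hz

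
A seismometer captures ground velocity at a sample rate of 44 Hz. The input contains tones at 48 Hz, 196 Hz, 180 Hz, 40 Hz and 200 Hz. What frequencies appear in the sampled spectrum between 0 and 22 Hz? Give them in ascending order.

fs/2 = 22 Hz.
48 Hz mod fs = 4 Hz.
4 Hz ≤ fs/2 = 22 Hz, appears at 4 Hz.
196 Hz mod fs = 20 Hz.
20 Hz ≤ fs/2 = 22 Hz, appears at 20 Hz.
180 Hz mod fs = 4 Hz.
4 Hz ≤ fs/2 = 22 Hz, appears at 4 Hz.
40 Hz > fs/2 = 22 Hz, folds to fs − 40 Hz = 4 Hz.
200 Hz mod fs = 24 Hz.
24 Hz > fs/2 = 22 Hz, folds to fs − 24 Hz = 20 Hz.
Distinct values: {4 Hz, 20 Hz}.

4 Hz, 20 Hz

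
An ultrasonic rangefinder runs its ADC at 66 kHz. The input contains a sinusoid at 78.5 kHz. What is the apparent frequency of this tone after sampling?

12.5 kHz

78.5 kHz mod fs = 12.5 kHz.
12.5 kHz ≤ fs/2 = 33 kHz, appears at 12.5 kHz.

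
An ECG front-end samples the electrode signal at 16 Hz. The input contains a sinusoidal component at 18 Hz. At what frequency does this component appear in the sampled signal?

18 Hz mod fs = 2 Hz.
2 Hz ≤ fs/2 = 8 Hz, appears at 2 Hz.

2 Hz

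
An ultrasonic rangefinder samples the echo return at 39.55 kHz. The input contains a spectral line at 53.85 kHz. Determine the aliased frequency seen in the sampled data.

14.3 kHz

53.85 kHz mod fs = 14.3 kHz.
14.3 kHz ≤ fs/2 = 19.775 kHz, appears at 14.3 kHz.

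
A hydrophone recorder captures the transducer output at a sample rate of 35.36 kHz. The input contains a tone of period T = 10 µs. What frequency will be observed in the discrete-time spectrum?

T = 10 µs → f = 1/T = 100 kHz.
100 kHz mod fs = 29.28 kHz.
29.28 kHz > fs/2 = 17.68 kHz, folds to fs − 29.28 kHz = 6.08 kHz.

6.08 kHz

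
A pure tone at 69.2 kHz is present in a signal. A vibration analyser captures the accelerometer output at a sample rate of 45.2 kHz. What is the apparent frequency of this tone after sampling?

69.2 kHz mod fs = 24 kHz.
24 kHz > fs/2 = 22.6 kHz, folds to fs − 24 kHz = 21.2 kHz.

21.2 kHz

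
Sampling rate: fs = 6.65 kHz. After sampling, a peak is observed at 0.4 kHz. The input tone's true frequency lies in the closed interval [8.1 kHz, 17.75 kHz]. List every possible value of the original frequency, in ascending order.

12.9 kHz, 13.7 kHz

Frequencies that alias to 0.4 kHz are k·fs ± 0.4 kHz for integer k ≥ 0.
k=0: 0.4 kHz.
k=1: 6.25 kHz, 7.05 kHz.
k=2: 12.9 kHz, 13.7 kHz.
k=3: 19.55 kHz, 20.35 kHz.
Within [8.1 kHz, 17.75 kHz]: 12.9 kHz, 13.7 kHz.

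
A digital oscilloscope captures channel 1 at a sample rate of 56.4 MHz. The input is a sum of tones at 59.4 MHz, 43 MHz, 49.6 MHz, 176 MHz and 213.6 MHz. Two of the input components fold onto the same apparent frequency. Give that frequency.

6.8 MHz

fs/2 = 28.2 MHz.
59.4 MHz mod fs = 3 MHz.
3 MHz ≤ fs/2 = 28.2 MHz, appears at 3 MHz.
43 MHz > fs/2 = 28.2 MHz, folds to fs − 43 MHz = 13.4 MHz.
49.6 MHz > fs/2 = 28.2 MHz, folds to fs − 49.6 MHz = 6.8 MHz.
176 MHz mod fs = 6.8 MHz.
6.8 MHz ≤ fs/2 = 28.2 MHz, appears at 6.8 MHz.
213.6 MHz mod fs = 44.4 MHz.
44.4 MHz > fs/2 = 28.2 MHz, folds to fs − 44.4 MHz = 12 MHz.
49.6 MHz and 176 MHz both map to 6.8 MHz.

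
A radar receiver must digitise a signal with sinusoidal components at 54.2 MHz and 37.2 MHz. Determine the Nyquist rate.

108.4 MHz

Highest-frequency component: 54.2 MHz.
Nyquist rate = 2 × 54.2 MHz = 108.4 MHz.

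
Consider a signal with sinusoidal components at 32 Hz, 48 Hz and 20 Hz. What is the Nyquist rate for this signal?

96 Hz

Highest-frequency component: 48 Hz.
Nyquist rate = 2 × 48 Hz = 96 Hz.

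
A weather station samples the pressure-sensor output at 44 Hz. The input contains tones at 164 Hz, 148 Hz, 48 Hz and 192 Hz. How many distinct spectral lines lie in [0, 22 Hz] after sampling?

3

fs/2 = 22 Hz.
164 Hz mod fs = 32 Hz.
32 Hz > fs/2 = 22 Hz, folds to fs − 32 Hz = 12 Hz.
148 Hz mod fs = 16 Hz.
16 Hz ≤ fs/2 = 22 Hz, appears at 16 Hz.
48 Hz mod fs = 4 Hz.
4 Hz ≤ fs/2 = 22 Hz, appears at 4 Hz.
192 Hz mod fs = 16 Hz.
16 Hz ≤ fs/2 = 22 Hz, appears at 16 Hz.
Distinct values: {4 Hz, 12 Hz, 16 Hz} → 3.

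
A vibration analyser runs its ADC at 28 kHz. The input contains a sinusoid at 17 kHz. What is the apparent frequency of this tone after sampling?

17 kHz > fs/2 = 14 kHz, folds to fs − 17 kHz = 11 kHz.

11 kHz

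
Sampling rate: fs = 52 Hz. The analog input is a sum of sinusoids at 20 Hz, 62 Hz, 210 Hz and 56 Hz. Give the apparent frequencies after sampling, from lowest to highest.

2 Hz, 4 Hz, 10 Hz, 20 Hz

fs/2 = 26 Hz.
20 Hz ≤ fs/2 = 26 Hz, passes unchanged.
62 Hz mod fs = 10 Hz.
10 Hz ≤ fs/2 = 26 Hz, appears at 10 Hz.
210 Hz mod fs = 2 Hz.
2 Hz ≤ fs/2 = 26 Hz, appears at 2 Hz.
56 Hz mod fs = 4 Hz.
4 Hz ≤ fs/2 = 26 Hz, appears at 4 Hz.
Distinct values: {2 Hz, 4 Hz, 10 Hz, 20 Hz}.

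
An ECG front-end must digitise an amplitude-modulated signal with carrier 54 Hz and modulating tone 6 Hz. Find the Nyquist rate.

120 Hz

AM sidebands sit at fc ± fm = 48 Hz and 60 Hz.
Highest-frequency component: 60 Hz.
Nyquist rate = 2 × 60 Hz = 120 Hz.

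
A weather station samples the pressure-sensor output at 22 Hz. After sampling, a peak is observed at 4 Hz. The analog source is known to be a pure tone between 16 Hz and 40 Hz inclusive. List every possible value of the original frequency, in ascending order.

18 Hz, 26 Hz, 40 Hz

Frequencies that alias to 4 Hz are k·fs ± 4 Hz for integer k ≥ 0.
k=0: 4 Hz.
k=1: 18 Hz, 26 Hz.
k=2: 40 Hz, 48 Hz.
k=3: 62 Hz, 70 Hz.
Within [16 Hz, 40 Hz]: 18 Hz, 26 Hz, 40 Hz.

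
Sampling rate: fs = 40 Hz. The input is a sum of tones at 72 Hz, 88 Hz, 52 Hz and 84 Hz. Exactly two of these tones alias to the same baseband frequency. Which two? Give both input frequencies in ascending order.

72 Hz, 88 Hz

fs/2 = 20 Hz.
72 Hz mod fs = 32 Hz.
32 Hz > fs/2 = 20 Hz, folds to fs − 32 Hz = 8 Hz.
88 Hz mod fs = 8 Hz.
8 Hz ≤ fs/2 = 20 Hz, appears at 8 Hz.
52 Hz mod fs = 12 Hz.
12 Hz ≤ fs/2 = 20 Hz, appears at 12 Hz.
84 Hz mod fs = 4 Hz.
4 Hz ≤ fs/2 = 20 Hz, appears at 4 Hz.
72 Hz and 88 Hz both map to 8 Hz.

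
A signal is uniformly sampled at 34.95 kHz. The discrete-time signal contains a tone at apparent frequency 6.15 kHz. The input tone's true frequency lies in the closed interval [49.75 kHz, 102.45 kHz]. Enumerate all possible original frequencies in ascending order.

Frequencies that alias to 6.15 kHz are k·fs ± 6.15 kHz for integer k ≥ 0.
k=0: 6.15 kHz.
k=1: 28.8 kHz, 41.1 kHz.
k=2: 63.75 kHz, 76.05 kHz.
k=3: 98.7 kHz, 111 kHz.
k=4: 133.65 kHz, 145.95 kHz.
Within [49.75 kHz, 102.45 kHz]: 63.75 kHz, 76.05 kHz, 98.7 kHz.

63.75 kHz, 76.05 kHz, 98.7 kHz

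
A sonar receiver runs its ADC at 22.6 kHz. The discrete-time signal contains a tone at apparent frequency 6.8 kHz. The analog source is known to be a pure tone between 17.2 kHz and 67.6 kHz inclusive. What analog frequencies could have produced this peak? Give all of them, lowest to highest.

29.4 kHz, 38.4 kHz, 52 kHz, 61 kHz

Frequencies that alias to 6.8 kHz are k·fs ± 6.8 kHz for integer k ≥ 0.
k=0: 6.8 kHz.
k=1: 15.8 kHz, 29.4 kHz.
k=2: 38.4 kHz, 52 kHz.
k=3: 61 kHz, 74.6 kHz.
k=4: 83.6 kHz, 97.2 kHz.
Within [17.2 kHz, 67.6 kHz]: 29.4 kHz, 38.4 kHz, 52 kHz, 61 kHz.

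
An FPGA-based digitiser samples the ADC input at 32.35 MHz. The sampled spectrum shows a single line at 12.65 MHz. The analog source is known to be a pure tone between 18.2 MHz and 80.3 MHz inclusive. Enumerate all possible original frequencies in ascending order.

Frequencies that alias to 12.65 MHz are k·fs ± 12.65 MHz for integer k ≥ 0.
k=0: 12.65 MHz.
k=1: 19.7 MHz, 45 MHz.
k=2: 52.05 MHz, 77.35 MHz.
k=3: 84.4 MHz, 109.7 MHz.
Within [18.2 MHz, 80.3 MHz]: 19.7 MHz, 45 MHz, 52.05 MHz, 77.35 MHz.

19.7 MHz, 45 MHz, 52.05 MHz, 77.35 MHz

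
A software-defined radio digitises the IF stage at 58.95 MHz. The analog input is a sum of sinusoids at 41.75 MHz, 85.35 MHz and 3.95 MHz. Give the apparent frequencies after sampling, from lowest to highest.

3.95 MHz, 17.2 MHz, 26.4 MHz

fs/2 = 29.475 MHz.
41.75 MHz > fs/2 = 29.475 MHz, folds to fs − 41.75 MHz = 17.2 MHz.
85.35 MHz mod fs = 26.4 MHz.
26.4 MHz ≤ fs/2 = 29.475 MHz, appears at 26.4 MHz.
3.95 MHz ≤ fs/2 = 29.475 MHz, passes unchanged.
Distinct values: {3.95 MHz, 17.2 MHz, 26.4 MHz}.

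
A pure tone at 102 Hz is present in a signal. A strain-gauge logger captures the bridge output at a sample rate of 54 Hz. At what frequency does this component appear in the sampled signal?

102 Hz mod fs = 48 Hz.
48 Hz > fs/2 = 27 Hz, folds to fs − 48 Hz = 6 Hz.

6 Hz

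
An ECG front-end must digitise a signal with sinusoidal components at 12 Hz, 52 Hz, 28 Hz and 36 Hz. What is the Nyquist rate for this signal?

Highest-frequency component: 52 Hz.
Nyquist rate = 2 × 52 Hz = 104 Hz.

104 Hz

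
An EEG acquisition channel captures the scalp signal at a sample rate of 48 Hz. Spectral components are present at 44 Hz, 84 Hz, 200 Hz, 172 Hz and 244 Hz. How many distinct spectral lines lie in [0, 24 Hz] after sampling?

4

fs/2 = 24 Hz.
44 Hz > fs/2 = 24 Hz, folds to fs − 44 Hz = 4 Hz.
84 Hz mod fs = 36 Hz.
36 Hz > fs/2 = 24 Hz, folds to fs − 36 Hz = 12 Hz.
200 Hz mod fs = 8 Hz.
8 Hz ≤ fs/2 = 24 Hz, appears at 8 Hz.
172 Hz mod fs = 28 Hz.
28 Hz > fs/2 = 24 Hz, folds to fs − 28 Hz = 20 Hz.
244 Hz mod fs = 4 Hz.
4 Hz ≤ fs/2 = 24 Hz, appears at 4 Hz.
Distinct values: {4 Hz, 8 Hz, 12 Hz, 20 Hz} → 4.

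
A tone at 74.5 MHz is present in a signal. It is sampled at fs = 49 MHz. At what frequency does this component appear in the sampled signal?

23.5 MHz

74.5 MHz mod fs = 25.5 MHz.
25.5 MHz > fs/2 = 24.5 MHz, folds to fs − 25.5 MHz = 23.5 MHz.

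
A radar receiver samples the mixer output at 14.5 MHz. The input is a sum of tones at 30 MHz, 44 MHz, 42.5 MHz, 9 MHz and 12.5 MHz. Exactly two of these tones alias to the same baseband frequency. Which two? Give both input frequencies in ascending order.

30 MHz, 42.5 MHz

fs/2 = 7.25 MHz.
30 MHz mod fs = 1 MHz.
1 MHz ≤ fs/2 = 7.25 MHz, appears at 1 MHz.
44 MHz mod fs = 0.5 MHz.
0.5 MHz ≤ fs/2 = 7.25 MHz, appears at 0.5 MHz.
42.5 MHz mod fs = 13.5 MHz.
13.5 MHz > fs/2 = 7.25 MHz, folds to fs − 13.5 MHz = 1 MHz.
9 MHz > fs/2 = 7.25 MHz, folds to fs − 9 MHz = 5.5 MHz.
12.5 MHz > fs/2 = 7.25 MHz, folds to fs − 12.5 MHz = 2 MHz.
30 MHz and 42.5 MHz both map to 1 MHz.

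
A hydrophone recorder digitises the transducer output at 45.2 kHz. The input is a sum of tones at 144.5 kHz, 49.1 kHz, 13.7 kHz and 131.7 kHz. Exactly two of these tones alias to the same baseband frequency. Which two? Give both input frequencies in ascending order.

49.1 kHz, 131.7 kHz

fs/2 = 22.6 kHz.
144.5 kHz mod fs = 8.9 kHz.
8.9 kHz ≤ fs/2 = 22.6 kHz, appears at 8.9 kHz.
49.1 kHz mod fs = 3.9 kHz.
3.9 kHz ≤ fs/2 = 22.6 kHz, appears at 3.9 kHz.
13.7 kHz ≤ fs/2 = 22.6 kHz, passes unchanged.
131.7 kHz mod fs = 41.3 kHz.
41.3 kHz > fs/2 = 22.6 kHz, folds to fs − 41.3 kHz = 3.9 kHz.
49.1 kHz and 131.7 kHz both map to 3.9 kHz.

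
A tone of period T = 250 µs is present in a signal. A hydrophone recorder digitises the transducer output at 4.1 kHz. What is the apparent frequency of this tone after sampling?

0.1 kHz

T = 250 µs → f = 1/T = 4 kHz.
4 kHz > fs/2 = 2.05 kHz, folds to fs − 4 kHz = 0.1 kHz.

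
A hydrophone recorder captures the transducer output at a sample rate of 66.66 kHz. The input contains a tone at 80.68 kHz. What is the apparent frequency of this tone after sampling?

14.02 kHz

80.68 kHz mod fs = 14.02 kHz.
14.02 kHz ≤ fs/2 = 33.33 kHz, appears at 14.02 kHz.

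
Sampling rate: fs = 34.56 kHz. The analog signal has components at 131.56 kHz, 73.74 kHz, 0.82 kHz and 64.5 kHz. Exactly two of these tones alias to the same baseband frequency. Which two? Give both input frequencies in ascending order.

64.5 kHz, 73.74 kHz

fs/2 = 17.28 kHz.
131.56 kHz mod fs = 27.88 kHz.
27.88 kHz > fs/2 = 17.28 kHz, folds to fs − 27.88 kHz = 6.68 kHz.
73.74 kHz mod fs = 4.62 kHz.
4.62 kHz ≤ fs/2 = 17.28 kHz, appears at 4.62 kHz.
0.82 kHz ≤ fs/2 = 17.28 kHz, passes unchanged.
64.5 kHz mod fs = 29.94 kHz.
29.94 kHz > fs/2 = 17.28 kHz, folds to fs − 29.94 kHz = 4.62 kHz.
64.5 kHz and 73.74 kHz both map to 4.62 kHz.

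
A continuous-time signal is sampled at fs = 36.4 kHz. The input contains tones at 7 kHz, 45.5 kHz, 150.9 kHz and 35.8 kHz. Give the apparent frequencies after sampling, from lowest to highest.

fs/2 = 18.2 kHz.
7 kHz ≤ fs/2 = 18.2 kHz, passes unchanged.
45.5 kHz mod fs = 9.1 kHz.
9.1 kHz ≤ fs/2 = 18.2 kHz, appears at 9.1 kHz.
150.9 kHz mod fs = 5.3 kHz.
5.3 kHz ≤ fs/2 = 18.2 kHz, appears at 5.3 kHz.
35.8 kHz > fs/2 = 18.2 kHz, folds to fs − 35.8 kHz = 0.6 kHz.
Distinct values: {0.6 kHz, 5.3 kHz, 7 kHz, 9.1 kHz}.

0.6 kHz, 5.3 kHz, 7 kHz, 9.1 kHz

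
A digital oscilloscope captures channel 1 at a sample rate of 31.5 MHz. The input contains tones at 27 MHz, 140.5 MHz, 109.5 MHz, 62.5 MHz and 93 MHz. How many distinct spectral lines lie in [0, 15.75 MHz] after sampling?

5

fs/2 = 15.75 MHz.
27 MHz > fs/2 = 15.75 MHz, folds to fs − 27 MHz = 4.5 MHz.
140.5 MHz mod fs = 14.5 MHz.
14.5 MHz ≤ fs/2 = 15.75 MHz, appears at 14.5 MHz.
109.5 MHz mod fs = 15 MHz.
15 MHz ≤ fs/2 = 15.75 MHz, appears at 15 MHz.
62.5 MHz mod fs = 31 MHz.
31 MHz > fs/2 = 15.75 MHz, folds to fs − 31 MHz = 0.5 MHz.
93 MHz mod fs = 30 MHz.
30 MHz > fs/2 = 15.75 MHz, folds to fs − 30 MHz = 1.5 MHz.
Distinct values: {0.5 MHz, 1.5 MHz, 4.5 MHz, 14.5 MHz, 15 MHz} → 5.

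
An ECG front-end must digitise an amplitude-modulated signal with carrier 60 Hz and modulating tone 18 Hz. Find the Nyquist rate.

156 Hz

AM sidebands sit at fc ± fm = 42 Hz and 78 Hz.
Highest-frequency component: 78 Hz.
Nyquist rate = 2 × 78 Hz = 156 Hz.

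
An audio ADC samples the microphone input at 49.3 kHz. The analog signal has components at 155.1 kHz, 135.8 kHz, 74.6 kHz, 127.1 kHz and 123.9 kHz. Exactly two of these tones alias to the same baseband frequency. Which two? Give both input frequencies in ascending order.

74.6 kHz, 123.9 kHz

fs/2 = 24.65 kHz.
155.1 kHz mod fs = 7.2 kHz.
7.2 kHz ≤ fs/2 = 24.65 kHz, appears at 7.2 kHz.
135.8 kHz mod fs = 37.2 kHz.
37.2 kHz > fs/2 = 24.65 kHz, folds to fs − 37.2 kHz = 12.1 kHz.
74.6 kHz mod fs = 25.3 kHz.
25.3 kHz > fs/2 = 24.65 kHz, folds to fs − 25.3 kHz = 24 kHz.
127.1 kHz mod fs = 28.5 kHz.
28.5 kHz > fs/2 = 24.65 kHz, folds to fs − 28.5 kHz = 20.8 kHz.
123.9 kHz mod fs = 25.3 kHz.
25.3 kHz > fs/2 = 24.65 kHz, folds to fs − 25.3 kHz = 24 kHz.
74.6 kHz and 123.9 kHz both map to 24 kHz.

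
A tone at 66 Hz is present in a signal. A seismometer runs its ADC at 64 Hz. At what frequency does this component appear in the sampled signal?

66 Hz mod fs = 2 Hz.
2 Hz ≤ fs/2 = 32 Hz, appears at 2 Hz.

2 Hz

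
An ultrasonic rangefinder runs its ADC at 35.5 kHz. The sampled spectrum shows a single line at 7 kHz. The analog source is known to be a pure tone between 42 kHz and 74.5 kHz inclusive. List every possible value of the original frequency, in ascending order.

42.5 kHz, 64 kHz

Frequencies that alias to 7 kHz are k·fs ± 7 kHz for integer k ≥ 0.
k=0: 7 kHz.
k=1: 28.5 kHz, 42.5 kHz.
k=2: 64 kHz, 78 kHz.
k=3: 99.5 kHz, 113.5 kHz.
Within [42 kHz, 74.5 kHz]: 42.5 kHz, 64 kHz.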